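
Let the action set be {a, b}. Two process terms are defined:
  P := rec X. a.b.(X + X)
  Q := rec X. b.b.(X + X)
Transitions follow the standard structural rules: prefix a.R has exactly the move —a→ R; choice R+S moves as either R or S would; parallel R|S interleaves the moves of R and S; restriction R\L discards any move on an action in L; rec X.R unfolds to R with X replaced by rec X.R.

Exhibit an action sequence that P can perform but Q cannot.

a

P's transition system — 3 states:
  s0 = rec X. a.b.(X + X) :: -a-> s1
  s1 = b.((rec X. a.b.(X + X)) + (rec X. a.b.(X + X))) :: -b-> s2
  s2 = (rec X. a.b.(X + X)) + (rec X. a.b.(X + X)) :: -a-> s1
Q's transition system — 3 states:
  t0 = rec X. b.b.(X + X) :: -b-> t1
  t1 = b.((rec X. b.b.(X + X)) + (rec X. b.b.(X + X))) :: -b-> t2
  t2 = (rec X. b.b.(X + X)) + (rec X. b.b.(X + X)) :: -b-> t1
Run σ = ⟨a⟩ on P: start {s0}
  [1] a ⇒ {s1}
  ✓ P
Run σ = ⟨a⟩ on Q: start {t0}
  [1] a ⇒ ∅  — Q cannot continue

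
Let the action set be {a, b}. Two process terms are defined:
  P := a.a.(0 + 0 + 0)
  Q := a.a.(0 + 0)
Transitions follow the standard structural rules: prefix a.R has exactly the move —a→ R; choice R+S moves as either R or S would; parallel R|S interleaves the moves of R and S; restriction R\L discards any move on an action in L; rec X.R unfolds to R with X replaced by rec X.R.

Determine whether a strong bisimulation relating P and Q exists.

LTS(P): 3 reachable states
  p0 = a.a.(0 + 0 + 0) has moves -a-> p1
  p1 = a.(0 + 0 + 0) has moves -a-> p2
  p2 = 0 + 0 + 0 has moves ∅
LTS(Q): 3 reachable states
  q0 = a.a.(0 + 0) has moves -a-> q1
  q1 = a.(0 + 0) has moves -a-> q2
  q2 = 0 + 0 has moves ∅
Partition-refinement fixed point:
  B0 = {p0, q0}
  B1 = {p1, q1}
  B2 = {p2, q2}
p0 ∈ B0, q0 ∈ B0 → same block

bisimilar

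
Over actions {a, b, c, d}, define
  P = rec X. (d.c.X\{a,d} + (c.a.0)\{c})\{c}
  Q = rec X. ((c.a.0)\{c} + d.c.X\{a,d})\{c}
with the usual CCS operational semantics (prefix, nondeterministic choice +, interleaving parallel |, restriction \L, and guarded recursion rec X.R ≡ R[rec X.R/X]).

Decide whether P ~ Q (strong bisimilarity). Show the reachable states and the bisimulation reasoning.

Reachable graph of P (2 states):
  u0 = rec X. (d.c.X\{a,d} + (c.a.0)\{c})\{c} | —d→ u1
  u1 = (c.(rec X. (d.c.X\{a,d} + (c.a.0)\{c})\{c})\{a,d})\{c} | stopped
Reachable graph of Q (2 states):
  v0 = rec X. ((c.a.0)\{c} + d.c.X\{a,d})\{c} | —d→ v1
  v1 = (c.(rec X. ((c.a.0)\{c} + d.c.X\{a,d})\{c})\{a,d})\{c} | stopped
Partition-refinement fixed point:
  B0 = {u0, v0}
  B1 = {u1, v1}
u0 ∈ B0, v0 ∈ B0 → same block

P ~ Q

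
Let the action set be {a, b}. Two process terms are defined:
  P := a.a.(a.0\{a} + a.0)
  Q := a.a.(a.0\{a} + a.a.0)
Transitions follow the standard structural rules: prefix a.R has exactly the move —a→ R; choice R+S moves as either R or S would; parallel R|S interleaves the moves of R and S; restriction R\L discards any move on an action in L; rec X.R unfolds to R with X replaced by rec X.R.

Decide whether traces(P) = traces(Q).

LTS(P): 5 reachable states
  m0 = a.a.(a.0\{a} + a.0) → -a-> m1
  m1 = a.(a.0\{a} + a.0) → -a-> m2
  m2 = a.0\{a} + a.0 → -a-> m3, -a-> m4
  m3 = 0 → ∅
  m4 = 0\{a} → ∅
LTS(Q): 6 reachable states
  n0 = a.a.(a.0\{a} + a.a.0) → -a-> n1
  n1 = a.(a.0\{a} + a.a.0) → -a-> n2
  n2 = a.0\{a} + a.a.0 → -a-> n3, -a-> n4
  n3 = 0\{a} → ∅
  n4 = a.0 → -a-> n5
  n5 = 0 → ∅
Run σ = ⟨aaaa⟩ on Q: start {n0}
  after a @ step 1: {n1}
  after a @ step 2: {n2}
  after a @ step 3: {n3, n4}
  after a @ step 4: {n5}
  — Q admits the full trace.
Run σ = ⟨aaaa⟩ on P: start {m0}
  after a @ step 1: {m1}
  after a @ step 2: {m2}
  after a @ step 3: {m3, m4}
  after a @ step 4: ∅ (P stuck)

trace-distinct — witness ⟨aaaa⟩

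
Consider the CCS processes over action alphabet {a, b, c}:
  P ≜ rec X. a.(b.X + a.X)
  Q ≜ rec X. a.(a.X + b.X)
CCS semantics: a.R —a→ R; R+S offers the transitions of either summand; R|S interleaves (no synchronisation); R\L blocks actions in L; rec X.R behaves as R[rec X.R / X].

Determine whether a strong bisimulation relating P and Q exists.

LTS(P): 2 reachable states
  m0 = rec X. a.(b.X + a.X) ⊢ —a→ m1
  m1 = b.(rec X. a.(b.X + a.X)) + a.(rec X. a.(b.X + a.X)) ⊢ —a→ m0, —b→ m0
LTS(Q): 2 reachable states
  n0 = rec X. a.(a.X + b.X) ⊢ —a→ n1
  n1 = a.(rec X. a.(a.X + b.X)) + b.(rec X. a.(a.X + b.X)) ⊢ —a→ n0, —b→ n0
Bisimilarity quotient blocks:
  B0 = {m0, n0}
  B1 = {m1, n1}
m0 ∈ B0, n0 ∈ B0 → same block

YES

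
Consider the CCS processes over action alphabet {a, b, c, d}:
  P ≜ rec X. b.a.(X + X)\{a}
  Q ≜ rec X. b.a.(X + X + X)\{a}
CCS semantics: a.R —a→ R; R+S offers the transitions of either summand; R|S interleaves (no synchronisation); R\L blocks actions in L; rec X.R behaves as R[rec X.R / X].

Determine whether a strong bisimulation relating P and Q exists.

YES

P's transition system — 4 states:
  p0 = rec X. b.a.(X + X)\{a} :: —b→ p1
  p1 = a.((rec X. b.a.(X + X)\{a}) + (rec X. b.a.(X + X)\{a}))\{a} :: —a→ p2
  p2 = ((rec X. b.a.(X + X)\{a}) + (rec X. b.a.(X + X)\{a}))\{a} :: —b→ p3
  p3 = (a.((rec X. b.a.(X + X)\{a}) + (rec X. b.a.(X + X)\{a}))\{a})\{a} :: ∅
Q's transition system — 4 states:
  q0 = rec X. b.a.(X + X + X)\{a} :: —b→ q1
  q1 = a.((rec X. b.a.(X + X + X)\{a}) + (rec X. b.a.(X + X + X)\{a}) + (rec X. b.a.(X + X + X)\{a}))\{a} :: —a→ q2
  q2 = ((rec X. b.a.(X + X + X)\{a}) + (rec X. b.a.(X + X + X)\{a}) + (rec X. b.a.(X + X + X)\{a}))\{a} :: —b→ q3
  q3 = (a.((rec X. b.a.(X + X + X)\{a}) + (rec X. b.a.(X + X + X)\{a}) + (rec X. b.a.(X + X + X)\{a}))\{a})\{a} :: ∅
Partition-refinement fixed point:
  B0 = {p0, q0}
  B1 = {p1, q1}
  B2 = {p2, q2}
  B3 = {p3, q3}
p0 ∈ B0, q0 ∈ B0 → same block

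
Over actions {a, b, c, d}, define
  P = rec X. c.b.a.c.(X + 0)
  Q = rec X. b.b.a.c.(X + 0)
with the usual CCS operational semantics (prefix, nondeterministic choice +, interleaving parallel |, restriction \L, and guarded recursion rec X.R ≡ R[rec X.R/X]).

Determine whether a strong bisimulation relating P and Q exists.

LTS(P): 5 reachable states
  m0 = rec X. c.b.a.c.(X + 0) ⊢ ··c··> m1
  m1 = b.a.c.((rec X. c.b.a.c.(X + 0)) + 0) ⊢ ··b··> m2
  m2 = a.c.((rec X. c.b.a.c.(X + 0)) + 0) ⊢ ··a··> m3
  m3 = c.((rec X. c.b.a.c.(X + 0)) + 0) ⊢ ··c··> m4
  m4 = (rec X. c.b.a.c.(X + 0)) + 0 ⊢ ··c··> m1
LTS(Q): 5 reachable states
  n0 = rec X. b.b.a.c.(X + 0) ⊢ ··b··> n1
  n1 = b.a.c.((rec X. b.b.a.c.(X + 0)) + 0) ⊢ ··b··> n2
  n2 = a.c.((rec X. b.b.a.c.(X + 0)) + 0) ⊢ ··a··> n3
  n3 = c.((rec X. b.b.a.c.(X + 0)) + 0) ⊢ ··c··> n4
  n4 = (rec X. b.b.a.c.(X + 0)) + 0 ⊢ ··b··> n1
Partition-refinement fixed point:
  B0 = {m0, m4}
  B1 = {m1}
  B2 = {m2}
  B3 = {m3}
  B4 = {n0, n4}
  B5 = {n1}
  B6 = {n2}
  B7 = {n3}
m0 ∈ B0, n0 ∈ B4 → different blocks

NO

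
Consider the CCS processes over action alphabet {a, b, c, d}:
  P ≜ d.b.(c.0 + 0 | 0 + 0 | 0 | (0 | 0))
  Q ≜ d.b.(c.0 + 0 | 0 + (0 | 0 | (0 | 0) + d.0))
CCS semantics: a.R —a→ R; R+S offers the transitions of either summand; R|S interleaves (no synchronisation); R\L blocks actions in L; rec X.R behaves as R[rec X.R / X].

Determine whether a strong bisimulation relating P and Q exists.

NO

LTS(P): 4 reachable states
  m0 = d.b.(c.0 + 0 | 0 + 0 | 0 | (0 | 0)) has moves -d-> m1
  m1 = b.(c.0 + 0 | 0 + 0 | 0 | (0 | 0)) has moves -b-> m2
  m2 = c.0 + 0 | 0 + 0 | 0 | (0 | 0) has moves -c-> m3
  m3 = 0 has moves ·
LTS(Q): 4 reachable states
  n0 = d.b.(c.0 + 0 | 0 + (0 | 0 | (0 | 0) + d.0)) has moves -d-> n1
  n1 = b.(c.0 + 0 | 0 + (0 | 0 | (0 | 0) + d.0)) has moves -b-> n2
  n2 = c.0 + 0 | 0 + (0 | 0 | (0 | 0) + d.0) has moves -c-> n3, -d-> n3
  n3 = 0 has moves ·
Bisimilarity quotient blocks:
  B0 = {m0}
  B1 = {m1}
  B2 = {m2}
  B3 = {m3, n3}
  B4 = {n0}
  B5 = {n1}
  B6 = {n2}
m0 ∈ B0, n0 ∈ B4 → different blocks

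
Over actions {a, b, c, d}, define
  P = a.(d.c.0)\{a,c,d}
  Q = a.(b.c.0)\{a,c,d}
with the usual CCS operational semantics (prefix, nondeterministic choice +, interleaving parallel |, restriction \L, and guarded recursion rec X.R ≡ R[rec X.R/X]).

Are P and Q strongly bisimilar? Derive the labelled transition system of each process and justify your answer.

LTS(P): 2 reachable states
  p0 = a.(d.c.0)\{a,c,d} :: --a--▸ p1
  p1 = (d.c.0)\{a,c,d} :: deadlocked
LTS(Q): 3 reachable states
  q0 = a.(b.c.0)\{a,c,d} :: --a--▸ q1
  q1 = (b.c.0)\{a,c,d} :: --b--▸ q2
  q2 = (c.0)\{a,c,d} :: deadlocked
Coarsest stable partition (strong bisimilarity classes):
  B0 = {p0}
  B1 = {p1, q2}
  B2 = {q0}
  B3 = {q1}
p0 ∈ B0, q0 ∈ B2 → different blocks

NO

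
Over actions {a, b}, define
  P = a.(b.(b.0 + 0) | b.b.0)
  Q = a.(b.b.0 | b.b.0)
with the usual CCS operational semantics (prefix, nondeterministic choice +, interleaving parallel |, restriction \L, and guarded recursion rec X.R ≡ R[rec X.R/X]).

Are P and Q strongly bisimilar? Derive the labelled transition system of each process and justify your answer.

P's transition system — 10 states:
  m0 = a.(b.(b.0 + 0) | b.b.0) has moves ··a··> m1
  m1 = b.(b.0 + 0) | b.b.0 has moves ··b··> m2, ··b··> m3
  m2 = (b.0 + 0) | b.b.0 has moves ··b··> m4, ··b··> m5
  m3 = b.(b.0 + 0) | b.0 has moves ··b··> m4, ··b··> m6
  m4 = (b.0 + 0) | b.0 has moves ··b··> m7, ··b··> m8
  m5 = 0 | b.b.0 has moves ··b··> m8
  m6 = b.(b.0 + 0) | 0 has moves ··b··> m7
  m7 = (b.0 + 0) | 0 has moves ··b··> m9
  m8 = 0 | b.0 has moves ··b··> m9
  m9 = 0 | 0 has moves (no moves)
Q's transition system — 10 states:
  n0 = a.(b.b.0 | b.b.0) has moves ··a··> n1
  n1 = b.b.0 | b.b.0 has moves ··b··> n2, ··b··> n3
  n2 = b.0 | b.b.0 has moves ··b··> n4, ··b··> n5
  n3 = b.b.0 | b.0 has moves ··b··> n5, ··b··> n6
  n4 = 0 | b.b.0 has moves ··b··> n7
  n5 = b.0 | b.0 has moves ··b··> n7, ··b··> n8
  n6 = b.b.0 | 0 has moves ··b··> n8
  n7 = 0 | b.0 has moves ··b··> n9
  n8 = b.0 | 0 has moves ··b··> n9
  n9 = 0 | 0 has moves (no moves)
Partition-refinement fixed point:
  B0 = {m0, n0}
  B1 = {m1, n1}
  B2 = {m2, m3, n2, n3}
  B3 = {m4, m5, m6, n4, n5, n6}
  B4 = {m7, m8, n7, n8}
  B5 = {m9, n9}
m0 ∈ B0, n0 ∈ B0 → same block

P ~ Q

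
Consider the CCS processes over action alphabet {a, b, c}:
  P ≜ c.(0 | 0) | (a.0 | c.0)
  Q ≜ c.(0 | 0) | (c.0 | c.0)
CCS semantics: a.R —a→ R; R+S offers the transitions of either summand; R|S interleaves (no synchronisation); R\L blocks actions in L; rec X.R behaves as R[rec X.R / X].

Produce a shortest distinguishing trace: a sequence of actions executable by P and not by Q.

LTS(P): 8 reachable states
  u0 = c.(0 | 0) | (a.0 | c.0) | ··a··> u1, ··c··> u2, ··c··> u3
  u1 = c.(0 | 0) | (0 | c.0) | ··c··> u4, ··c··> u5
  u2 = 0 | 0 | (a.0 | c.0) | ··a··> u4, ··c··> u6
  u3 = c.(0 | 0) | (a.0 | 0) | ··a··> u5, ··c··> u6
  u4 = 0 | 0 | (0 | c.0) | ··c··> u7
  u5 = c.(0 | 0) | (0 | 0) | ··c··> u7
  u6 = 0 | 0 | (a.0 | 0) | ··a··> u7
  u7 = 0 | 0 | (0 | 0) | stopped
LTS(Q): 8 reachable states
  v0 = c.(0 | 0) | (c.0 | c.0) | ··c··> v1, ··c··> v2, ··c··> v3
  v1 = 0 | 0 | (c.0 | c.0) | ··c··> v4, ··c··> v5
  v2 = c.(0 | 0) | (0 | c.0) | ··c··> v4, ··c··> v6
  v3 = c.(0 | 0) | (c.0 | 0) | ··c··> v5, ··c··> v6
  v4 = 0 | 0 | (0 | c.0) | ··c··> v7
  v5 = 0 | 0 | (c.0 | 0) | ··c··> v7
  v6 = c.(0 | 0) | (0 | 0) | ··c··> v7
  v7 = 0 | 0 | (0 | 0) | stopped
Trace ⟨a⟩ through P, begin at {u0}:
  step 1 (a): {u1}
  ✓ P
Trace ⟨a⟩ through Q, begin at {v0}:
  step 1 (a): ∅ (Q stuck)

a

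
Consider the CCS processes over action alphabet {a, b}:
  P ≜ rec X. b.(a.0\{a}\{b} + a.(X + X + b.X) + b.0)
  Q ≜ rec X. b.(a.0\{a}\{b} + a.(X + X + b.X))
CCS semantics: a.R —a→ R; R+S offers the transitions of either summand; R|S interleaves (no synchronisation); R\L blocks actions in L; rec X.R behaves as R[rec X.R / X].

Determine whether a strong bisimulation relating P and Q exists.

P's transition system — 5 states:
  p0 = rec X. b.(a.0\{a}\{b} + a.(X + X + b.X) + b.0) ⊢ ··b··> p1
  p1 = a.0\{a}\{b} + a.((rec X. b.(a.0\{a}\{b} + a.(X + X + b.X) + b.0)) + (rec X. b.(a.0\{a}\{b} + a.(X + X + b.X) + b.0)) + b.(rec X. b.(a.0\{a}\{b} + a.(X + X + b.X) + b.0))) + b.0 ⊢ ··a··> p2, ··a··> p3, ··b··> p4
  p2 = (rec X. b.(a.0\{a}\{b} + a.(X + X + b.X) + b.0)) + (rec X. b.(a.0\{a}\{b} + a.(X + X + b.X) + b.0)) + b.(rec X. b.(a.0\{a}\{b} + a.(X + X + b.X) + b.0)) ⊢ ··b··> p0, ··b··> p1
  p3 = 0\{a}\{b} ⊢ ·
  p4 = 0 ⊢ ·
Q's transition system — 4 states:
  q0 = rec X. b.(a.0\{a}\{b} + a.(X + X + b.X)) ⊢ ··b··> q1
  q1 = a.0\{a}\{b} + a.((rec X. b.(a.0\{a}\{b} + a.(X + X + b.X))) + (rec X. b.(a.0\{a}\{b} + a.(X + X + b.X))) + b.(rec X. b.(a.0\{a}\{b} + a.(X + X + b.X)))) ⊢ ··a··> q2, ··a··> q3
  q2 = (rec X. b.(a.0\{a}\{b} + a.(X + X + b.X))) + (rec X. b.(a.0\{a}\{b} + a.(X + X + b.X))) + b.(rec X. b.(a.0\{a}\{b} + a.(X + X + b.X))) ⊢ ··b··> q0, ··b··> q1
  q3 = 0\{a}\{b} ⊢ ·
Bisimilarity quotient blocks:
  B0 = {p0}
  B1 = {p1}
  B2 = {p2}
  B3 = {p3, p4, q3}
  B4 = {q0}
  B5 = {q1}
  B6 = {q2}
p0 ∈ B0, q0 ∈ B4 → different blocks

NO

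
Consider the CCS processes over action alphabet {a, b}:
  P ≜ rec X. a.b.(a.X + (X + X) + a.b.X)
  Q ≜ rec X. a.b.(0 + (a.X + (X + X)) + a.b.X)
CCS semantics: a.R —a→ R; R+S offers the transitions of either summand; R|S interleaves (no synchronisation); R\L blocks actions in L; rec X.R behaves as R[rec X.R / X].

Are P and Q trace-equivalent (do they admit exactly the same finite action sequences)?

YES

P's transition system — 4 states:
  s0 = rec X. a.b.(a.X + (X + X) + a.b.X) :: =a=> s1
  s1 = b.(a.(rec X. a.b.(a.X + (X + X) + a.b.X)) + ((rec X. a.b.(a.X + (X + X) + a.b.X)) + (rec X. a.b.(a.X + (X + X) + a.b.X))) + a.b.(rec X. a.b.(a.X + (X + X) + a.b.X))) :: =b=> s2
  s2 = a.(rec X. a.b.(a.X + (X + X) + a.b.X)) + ((rec X. a.b.(a.X + (X + X) + a.b.X)) + (rec X. a.b.(a.X + (X + X) + a.b.X))) + a.b.(rec X. a.b.(a.X + (X + X) + a.b.X)) :: =a=> s0, =a=> s1, =a=> s3
  s3 = b.(rec X. a.b.(a.X + (X + X) + a.b.X)) :: =b=> s0
Q's transition system — 4 states:
  t0 = rec X. a.b.(0 + (a.X + (X + X)) + a.b.X) :: =a=> t1
  t1 = b.(0 + (a.(rec X. a.b.(0 + (a.X + (X + X)) + a.b.X)) + ((rec X. a.b.(0 + (a.X + (X + X)) + a.b.X)) + (rec X. a.b.(0 + (a.X + (X + X)) + a.b.X)))) + a.b.(rec X. a.b.(0 + (a.X + (X + X)) + a.b.X))) :: =b=> t2
  t2 = 0 + (a.(rec X. a.b.(0 + (a.X + (X + X)) + a.b.X)) + ((rec X. a.b.(0 + (a.X + (X + X)) + a.b.X)) + (rec X. a.b.(0 + (a.X + (X + X)) + a.b.X)))) + a.b.(rec X. a.b.(0 + (a.X + (X + X)) + a.b.X)) :: =a=> t0, =a=> t1, =a=> t3
  t3 = b.(rec X. a.b.(0 + (a.X + (X + X)) + a.b.X)) :: =b=> t0
Partition-refinement fixed point:
  B0 = {s0, t0}
  B1 = {s1, t1}
  B2 = {s2, t2}
  B3 = {s3, t3}
s0 ∈ B0, t0 ∈ B0 → same block
Bisimilar ⇒ trace-equivalent.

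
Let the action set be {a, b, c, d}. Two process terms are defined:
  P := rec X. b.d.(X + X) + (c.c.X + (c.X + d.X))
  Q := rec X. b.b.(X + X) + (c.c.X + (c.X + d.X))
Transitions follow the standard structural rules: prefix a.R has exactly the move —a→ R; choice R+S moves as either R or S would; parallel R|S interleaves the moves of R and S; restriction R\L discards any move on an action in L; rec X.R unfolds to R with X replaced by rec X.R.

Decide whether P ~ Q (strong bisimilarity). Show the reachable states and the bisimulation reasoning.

P's transition system — 4 states:
  p0 = rec X. b.d.(X + X) + (c.c.X + (c.X + d.X)) has moves --b--▸ p1, --c--▸ p0, --c--▸ p2, --d--▸ p0
  p1 = d.((rec X. b.d.(X + X) + (c.c.X + (c.X + d.X))) + (rec X. b.d.(X + X) + (c.c.X + (c.X + d.X)))) has moves --d--▸ p3
  p2 = c.(rec X. b.d.(X + X) + (c.c.X + (c.X + d.X))) has moves --c--▸ p0
  p3 = (rec X. b.d.(X + X) + (c.c.X + (c.X + d.X))) + (rec X. b.d.(X + X) + (c.c.X + (c.X + d.X))) has moves --b--▸ p1, --c--▸ p0, --c--▸ p2, --d--▸ p0
Q's transition system — 4 states:
  q0 = rec X. b.b.(X + X) + (c.c.X + (c.X + d.X)) has moves --b--▸ q1, --c--▸ q0, --c--▸ q2, --d--▸ q0
  q1 = b.((rec X. b.b.(X + X) + (c.c.X + (c.X + d.X))) + (rec X. b.b.(X + X) + (c.c.X + (c.X + d.X)))) has moves --b--▸ q3
  q2 = c.(rec X. b.b.(X + X) + (c.c.X + (c.X + d.X))) has moves --c--▸ q0
  q3 = (rec X. b.b.(X + X) + (c.c.X + (c.X + d.X))) + (rec X. b.b.(X + X) + (c.c.X + (c.X + d.X))) has moves --b--▸ q1, --c--▸ q0, --c--▸ q2, --d--▸ q0
Coarsest stable partition (strong bisimilarity classes):
  B0 = {p0, p3}
  B1 = {p1}
  B2 = {p2}
  B3 = {q0, q3}
  B4 = {q1}
  B5 = {q2}
p0 ∈ B0, q0 ∈ B3 → different blocks

NO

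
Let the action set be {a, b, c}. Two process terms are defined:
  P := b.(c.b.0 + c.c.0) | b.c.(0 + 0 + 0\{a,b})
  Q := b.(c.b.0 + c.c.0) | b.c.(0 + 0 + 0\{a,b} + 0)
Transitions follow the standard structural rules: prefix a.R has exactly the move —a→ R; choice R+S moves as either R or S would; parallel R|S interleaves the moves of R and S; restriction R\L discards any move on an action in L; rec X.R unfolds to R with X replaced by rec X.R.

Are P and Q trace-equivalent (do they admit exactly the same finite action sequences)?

P's transition system — 15 states:
  s0 = b.(c.b.0 + c.c.0) | b.c.(0 + 0 + 0\{a,b}) ⊢ —b→ s1, —b→ s2
  s1 = (c.b.0 + c.c.0) | b.c.(0 + 0 + 0\{a,b}) ⊢ —b→ s3, —c→ s4, —c→ s5
  s2 = b.(c.b.0 + c.c.0) | c.(0 + 0 + 0\{a,b}) ⊢ —b→ s3, —c→ s6
  s3 = (c.b.0 + c.c.0) | c.(0 + 0 + 0\{a,b}) ⊢ —c→ s7, —c→ s8, —c→ s9
  s4 = b.0 | b.c.(0 + 0 + 0\{a,b}) ⊢ —b→ s10, —b→ s8
  s5 = c.0 | b.c.(0 + 0 + 0\{a,b}) ⊢ —b→ s9, —c→ s10
  s6 = b.(c.b.0 + c.c.0) | (0 + 0 + 0\{a,b}) ⊢ —b→ s7
  s7 = (c.b.0 + c.c.0) | (0 + 0 + 0\{a,b}) ⊢ —c→ s11, —c→ s12
  s8 = b.0 | c.(0 + 0 + 0\{a,b}) ⊢ —b→ s13, —c→ s11
  s9 = c.0 | c.(0 + 0 + 0\{a,b}) ⊢ —c→ s12, —c→ s13
  s10 = 0 | b.c.(0 + 0 + 0\{a,b}) ⊢ —b→ s13
  s11 = b.0 | (0 + 0 + 0\{a,b}) ⊢ —b→ s14
  s12 = c.0 | (0 + 0 + 0\{a,b}) ⊢ —c→ s14
  s13 = 0 | c.(0 + 0 + 0\{a,b}) ⊢ —c→ s14
  s14 = 0 | (0 + 0 + 0\{a,b}) ⊢ (no moves)
Q's transition system — 15 states:
  t0 = b.(c.b.0 + c.c.0) | b.c.(0 + 0 + 0\{a,b} + 0) ⊢ —b→ t1, —b→ t2
  t1 = (c.b.0 + c.c.0) | b.c.(0 + 0 + 0\{a,b} + 0) ⊢ —b→ t3, —c→ t4, —c→ t5
  t2 = b.(c.b.0 + c.c.0) | c.(0 + 0 + 0\{a,b} + 0) ⊢ —b→ t3, —c→ t6
  t3 = (c.b.0 + c.c.0) | c.(0 + 0 + 0\{a,b} + 0) ⊢ —c→ t7, —c→ t8, —c→ t9
  t4 = b.0 | b.c.(0 + 0 + 0\{a,b} + 0) ⊢ —b→ t10, —b→ t8
  t5 = c.0 | b.c.(0 + 0 + 0\{a,b} + 0) ⊢ —b→ t9, —c→ t10
  t6 = b.(c.b.0 + c.c.0) | (0 + 0 + 0\{a,b} + 0) ⊢ —b→ t7
  t7 = (c.b.0 + c.c.0) | (0 + 0 + 0\{a,b} + 0) ⊢ —c→ t11, —c→ t12
  t8 = b.0 | c.(0 + 0 + 0\{a,b} + 0) ⊢ —b→ t13, —c→ t11
  t9 = c.0 | c.(0 + 0 + 0\{a,b} + 0) ⊢ —c→ t12, —c→ t13
  t10 = 0 | b.c.(0 + 0 + 0\{a,b} + 0) ⊢ —b→ t13
  t11 = b.0 | (0 + 0 + 0\{a,b} + 0) ⊢ —b→ t14
  t12 = c.0 | (0 + 0 + 0\{a,b} + 0) ⊢ —c→ t14
  t13 = 0 | c.(0 + 0 + 0\{a,b} + 0) ⊢ —c→ t14
  t14 = 0 | (0 + 0 + 0\{a,b} + 0) ⊢ (no moves)
Coarsest stable partition (strong bisimilarity classes):
  B0 = {s0, t0}
  B1 = {s2, t2}
  B2 = {s6, t6}
  B3 = {s7, t7}
  B4 = {s11, t11}
  B5 = {s14, t14}
  B6 = {s12, s13, t12, t13}
  B7 = {s3, t3}
  B8 = {s8, t8}
  B9 = {s9, t9}
  B10 = {s1, t1}
  B11 = {s5, t5}
  B12 = {s10, t10}
  B13 = {s4, t4}
s0 ∈ B0, t0 ∈ B0 → same block
Bisimilar ⇒ trace-equivalent.

YES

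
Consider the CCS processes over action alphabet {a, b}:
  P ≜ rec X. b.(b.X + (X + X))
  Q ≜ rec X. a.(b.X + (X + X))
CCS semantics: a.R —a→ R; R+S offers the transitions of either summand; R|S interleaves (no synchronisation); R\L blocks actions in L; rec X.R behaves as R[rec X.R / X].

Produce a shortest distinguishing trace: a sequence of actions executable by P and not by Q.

b

Reachable graph of P (2 states):
  u0 = rec X. b.(b.X + (X + X)) → =b=> u1
  u1 = b.(rec X. b.(b.X + (X + X))) + ((rec X. b.(b.X + (X + X))) + (rec X. b.(b.X + (X + X)))) → =b=> u0, =b=> u1
Reachable graph of Q (2 states):
  v0 = rec X. a.(b.X + (X + X)) → =a=> v1
  v1 = b.(rec X. a.(b.X + (X + X))) + ((rec X. a.(b.X + (X + X))) + (rec X. a.(b.X + (X + X)))) → =a=> v1, =b=> v0
Trace ⟨b⟩ through P, begin at {u0}:
  step 1 (b): {u1}
  P completes σ.
Trace ⟨b⟩ through Q, begin at {v0}:
  step 1 (b): ∅ (Q stuck)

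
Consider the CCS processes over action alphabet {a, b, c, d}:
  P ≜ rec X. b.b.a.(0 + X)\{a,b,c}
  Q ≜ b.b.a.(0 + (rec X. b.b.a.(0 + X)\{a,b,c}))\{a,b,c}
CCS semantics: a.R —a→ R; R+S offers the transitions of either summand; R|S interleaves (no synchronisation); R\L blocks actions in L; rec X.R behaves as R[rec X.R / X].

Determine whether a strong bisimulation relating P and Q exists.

P ~ Q

Reachable graph of P (4 states):
  u0 = rec X. b.b.a.(0 + X)\{a,b,c} | ··b··> u1
  u1 = b.a.(0 + (rec X. b.b.a.(0 + X)\{a,b,c}))\{a,b,c} | ··b··> u2
  u2 = a.(0 + (rec X. b.b.a.(0 + X)\{a,b,c}))\{a,b,c} | ··a··> u3
  u3 = (0 + (rec X. b.b.a.(0 + X)\{a,b,c}))\{a,b,c} | ·
Reachable graph of Q (4 states):
  v0 = b.b.a.(0 + (rec X. b.b.a.(0 + X)\{a,b,c}))\{a,b,c} | ··b··> v1
  v1 = b.a.(0 + (rec X. b.b.a.(0 + X)\{a,b,c}))\{a,b,c} | ··b··> v2
  v2 = a.(0 + (rec X. b.b.a.(0 + X)\{a,b,c}))\{a,b,c} | ··a··> v3
  v3 = (0 + (rec X. b.b.a.(0 + X)\{a,b,c}))\{a,b,c} | ·
Bisimilarity quotient blocks:
  B0 = {u0, v0}
  B1 = {u1, v1}
  B2 = {u2, v2}
  B3 = {u3, v3}
u0 ∈ B0, v0 ∈ B0 → same block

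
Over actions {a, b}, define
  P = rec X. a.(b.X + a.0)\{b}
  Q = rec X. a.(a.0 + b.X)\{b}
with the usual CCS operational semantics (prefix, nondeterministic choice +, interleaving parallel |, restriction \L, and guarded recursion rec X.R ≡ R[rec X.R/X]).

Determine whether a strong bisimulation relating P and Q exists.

LTS(P): 3 reachable states
  s0 = rec X. a.(b.X + a.0)\{b} ⊢ =a=> s1
  s1 = (b.(rec X. a.(b.X + a.0)\{b}) + a.0)\{b} ⊢ =a=> s2
  s2 = 0\{b} ⊢ stopped
LTS(Q): 3 reachable states
  t0 = rec X. a.(a.0 + b.X)\{b} ⊢ =a=> t1
  t1 = (a.0 + b.(rec X. a.(a.0 + b.X)\{b}))\{b} ⊢ =a=> t2
  t2 = 0\{b} ⊢ stopped
Partition-refinement fixed point:
  B0 = {s0, t0}
  B1 = {s1, t1}
  B2 = {s2, t2}
s0 ∈ B0, t0 ∈ B0 → same block

bisimilar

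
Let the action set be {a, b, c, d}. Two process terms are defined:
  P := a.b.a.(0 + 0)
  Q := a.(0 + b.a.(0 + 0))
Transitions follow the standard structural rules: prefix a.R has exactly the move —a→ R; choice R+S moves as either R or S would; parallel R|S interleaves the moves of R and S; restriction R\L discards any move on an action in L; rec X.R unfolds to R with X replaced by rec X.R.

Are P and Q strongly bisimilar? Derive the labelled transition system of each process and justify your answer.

P's transition system — 4 states:
  m0 = a.b.a.(0 + 0) → --a--▸ m1
  m1 = b.a.(0 + 0) → --b--▸ m2
  m2 = a.(0 + 0) → --a--▸ m3
  m3 = 0 + 0 → stopped
Q's transition system — 4 states:
  n0 = a.(0 + b.a.(0 + 0)) → --a--▸ n1
  n1 = 0 + b.a.(0 + 0) → --b--▸ n2
  n2 = a.(0 + 0) → --a--▸ n3
  n3 = 0 + 0 → stopped
Coarsest stable partition (strong bisimilarity classes):
  B0 = {m0, n0}
  B1 = {m1, n1}
  B2 = {m2, n2}
  B3 = {m3, n3}
m0 ∈ B0, n0 ∈ B0 → same block

P ~ Q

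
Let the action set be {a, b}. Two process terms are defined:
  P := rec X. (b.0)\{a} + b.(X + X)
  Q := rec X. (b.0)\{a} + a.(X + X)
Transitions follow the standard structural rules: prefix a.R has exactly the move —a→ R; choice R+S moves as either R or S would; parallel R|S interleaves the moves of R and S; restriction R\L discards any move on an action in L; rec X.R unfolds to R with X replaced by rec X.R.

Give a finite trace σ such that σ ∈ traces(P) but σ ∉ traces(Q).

bb

Reachable graph of P (3 states):
  u0 = rec X. (b.0)\{a} + b.(X + X) :: ··b··> u1, ··b··> u2
  u1 = (rec X. (b.0)\{a} + b.(X + X)) + (rec X. (b.0)\{a} + b.(X + X)) :: ··b··> u1, ··b··> u2
  u2 = 0\{a} :: stopped
Reachable graph of Q (3 states):
  v0 = rec X. (b.0)\{a} + a.(X + X) :: ··a··> v1, ··b··> v2
  v1 = (rec X. (b.0)\{a} + a.(X + X)) + (rec X. (b.0)\{a} + a.(X + X)) :: ··a··> v1, ··b··> v2
  v2 = 0\{a} :: stopped
Run σ = ⟨bb⟩ on P: start {u0}
  step 1 (b): {u1, u2}
  step 2 (b): {u1, u2}
  — P admits the full trace.
Run σ = ⟨bb⟩ on Q: start {v0}
  step 1 (b): {v2}
  step 2 (b): ∅ (Q stuck)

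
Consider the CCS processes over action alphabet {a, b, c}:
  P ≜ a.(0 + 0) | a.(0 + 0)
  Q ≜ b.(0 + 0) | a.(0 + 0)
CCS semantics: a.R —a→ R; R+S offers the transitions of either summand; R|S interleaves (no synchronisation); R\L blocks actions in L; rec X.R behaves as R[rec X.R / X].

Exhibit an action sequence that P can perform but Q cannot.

LTS(P): 4 reachable states
  s0 = a.(0 + 0) | a.(0 + 0) :: ··a··> s1, ··a··> s2
  s1 = (0 + 0) | a.(0 + 0) :: ··a··> s3
  s2 = a.(0 + 0) | (0 + 0) :: ··a··> s3
  s3 = (0 + 0) | (0 + 0) :: (no moves)
LTS(Q): 4 reachable states
  t0 = b.(0 + 0) | a.(0 + 0) :: ··a··> t1, ··b··> t2
  t1 = b.(0 + 0) | (0 + 0) :: ··b··> t3
  t2 = (0 + 0) | a.(0 + 0) :: ··a··> t3
  t3 = (0 + 0) | (0 + 0) :: (no moves)
Trace ⟨aa⟩ through P, begin at {s0}:
  step 1 (a): {s1, s2}
  step 2 (a): {s3}
  P completes σ.
Trace ⟨aa⟩ through Q, begin at {t0}:
  step 1 (a): {t1}
  step 2 (a): ∅  — Q cannot continue

aa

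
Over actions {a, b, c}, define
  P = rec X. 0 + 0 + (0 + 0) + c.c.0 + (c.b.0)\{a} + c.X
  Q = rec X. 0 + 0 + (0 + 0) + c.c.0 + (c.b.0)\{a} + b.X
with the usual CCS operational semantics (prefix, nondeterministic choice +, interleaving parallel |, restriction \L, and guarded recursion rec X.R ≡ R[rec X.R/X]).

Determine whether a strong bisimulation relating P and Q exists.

P ≁ Q

LTS(P): 5 reachable states
  p0 = rec X. 0 + 0 + (0 + 0) + c.c.0 + (c.b.0)\{a} + c.X ⊢ ··c··> p0, ··c··> p1, ··c··> p2
  p1 = (b.0)\{a} ⊢ ··b··> p3
  p2 = c.0 ⊢ ··c··> p4
  p3 = 0\{a} ⊢ ∅
  p4 = 0 ⊢ ∅
LTS(Q): 5 reachable states
  q0 = rec X. 0 + 0 + (0 + 0) + c.c.0 + (c.b.0)\{a} + b.X ⊢ ··b··> q0, ··c··> q1, ··c··> q2
  q1 = (b.0)\{a} ⊢ ··b··> q3
  q2 = c.0 ⊢ ··c··> q4
  q3 = 0\{a} ⊢ ∅
  q4 = 0 ⊢ ∅
Coarsest stable partition (strong bisimilarity classes):
  B0 = {p0}
  B1 = {p2, q2}
  B2 = {p3, p4, q3, q4}
  B3 = {p1, q1}
  B4 = {q0}
p0 ∈ B0, q0 ∈ B4 → different blocks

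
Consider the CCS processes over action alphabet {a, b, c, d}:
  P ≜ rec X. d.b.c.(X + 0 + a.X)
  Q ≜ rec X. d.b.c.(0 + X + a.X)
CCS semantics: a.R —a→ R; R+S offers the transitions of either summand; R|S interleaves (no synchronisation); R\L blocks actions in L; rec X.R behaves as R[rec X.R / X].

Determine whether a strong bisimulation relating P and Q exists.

LTS(P): 4 reachable states
  u0 = rec X. d.b.c.(X + 0 + a.X) ⊢ ··d··> u1
  u1 = b.c.((rec X. d.b.c.(X + 0 + a.X)) + 0 + a.(rec X. d.b.c.(X + 0 + a.X))) ⊢ ··b··> u2
  u2 = c.((rec X. d.b.c.(X + 0 + a.X)) + 0 + a.(rec X. d.b.c.(X + 0 + a.X))) ⊢ ··c··> u3
  u3 = (rec X. d.b.c.(X + 0 + a.X)) + 0 + a.(rec X. d.b.c.(X + 0 + a.X)) ⊢ ··a··> u0, ··d··> u1
LTS(Q): 4 reachable states
  v0 = rec X. d.b.c.(0 + X + a.X) ⊢ ··d··> v1
  v1 = b.c.(0 + (rec X. d.b.c.(0 + X + a.X)) + a.(rec X. d.b.c.(0 + X + a.X))) ⊢ ··b··> v2
  v2 = c.(0 + (rec X. d.b.c.(0 + X + a.X)) + a.(rec X. d.b.c.(0 + X + a.X))) ⊢ ··c··> v3
  v3 = 0 + (rec X. d.b.c.(0 + X + a.X)) + a.(rec X. d.b.c.(0 + X + a.X)) ⊢ ··a··> v0, ··d··> v1
Partition-refinement fixed point:
  B0 = {u0, v0}
  B1 = {u1, v1}
  B2 = {u2, v2}
  B3 = {u3, v3}
u0 ∈ B0, v0 ∈ B0 → same block

P ~ Q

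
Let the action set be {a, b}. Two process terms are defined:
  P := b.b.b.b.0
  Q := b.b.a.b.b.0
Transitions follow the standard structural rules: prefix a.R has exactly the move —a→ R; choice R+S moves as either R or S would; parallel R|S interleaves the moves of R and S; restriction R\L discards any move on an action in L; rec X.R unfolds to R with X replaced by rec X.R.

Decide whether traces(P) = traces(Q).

traces(P) ≠ traces(Q) — witness ⟨bbb⟩

P's transition system — 5 states:
  p0 = b.b.b.b.0 ⊢ =b=> p1
  p1 = b.b.b.0 ⊢ =b=> p2
  p2 = b.b.0 ⊢ =b=> p3
  p3 = b.0 ⊢ =b=> p4
  p4 = 0 ⊢ (no moves)
Q's transition system — 6 states:
  q0 = b.b.a.b.b.0 ⊢ =b=> q1
  q1 = b.a.b.b.0 ⊢ =b=> q2
  q2 = a.b.b.0 ⊢ =a=> q3
  q3 = b.b.0 ⊢ =b=> q4
  q4 = b.0 ⊢ =b=> q5
  q5 = 0 ⊢ (no moves)
Trace ⟨bbb⟩ through P, begin at {p0}:
  step 1 (b): {p1}
  step 2 (b): {p2}
  step 3 (b): {p3}
  — P admits the full trace.
Trace ⟨bbb⟩ through Q, begin at {q0}:
  step 1 (b): {q1}
  step 2 (b): {q2}
  step 3 (b): ∅ (Q stuck)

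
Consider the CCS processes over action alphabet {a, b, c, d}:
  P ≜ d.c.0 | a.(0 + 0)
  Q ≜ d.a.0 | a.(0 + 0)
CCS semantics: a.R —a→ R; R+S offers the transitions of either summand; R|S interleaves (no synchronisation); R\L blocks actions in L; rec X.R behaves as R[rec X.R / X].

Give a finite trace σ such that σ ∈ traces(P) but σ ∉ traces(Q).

dc

LTS(P): 6 reachable states
  m0 = d.c.0 | a.(0 + 0) has moves —a→ m1, —d→ m2
  m1 = d.c.0 | (0 + 0) has moves —d→ m3
  m2 = c.0 | a.(0 + 0) has moves —a→ m3, —c→ m4
  m3 = c.0 | (0 + 0) has moves —c→ m5
  m4 = 0 | a.(0 + 0) has moves —a→ m5
  m5 = 0 | (0 + 0) has moves ∅
LTS(Q): 6 reachable states
  n0 = d.a.0 | a.(0 + 0) has moves —a→ n1, —d→ n2
  n1 = d.a.0 | (0 + 0) has moves —d→ n3
  n2 = a.0 | a.(0 + 0) has moves —a→ n3, —a→ n4
  n3 = a.0 | (0 + 0) has moves —a→ n5
  n4 = 0 | a.(0 + 0) has moves —a→ n5
  n5 = 0 | (0 + 0) has moves ∅
Run σ = ⟨dc⟩ on P: start {m0}
  step 1 (d): {m2}
  step 2 (c): {m4}
  P completes σ.
Run σ = ⟨dc⟩ on Q: start {n0}
  step 1 (d): {n2}
  step 2 (c): ∅ (Q stuck)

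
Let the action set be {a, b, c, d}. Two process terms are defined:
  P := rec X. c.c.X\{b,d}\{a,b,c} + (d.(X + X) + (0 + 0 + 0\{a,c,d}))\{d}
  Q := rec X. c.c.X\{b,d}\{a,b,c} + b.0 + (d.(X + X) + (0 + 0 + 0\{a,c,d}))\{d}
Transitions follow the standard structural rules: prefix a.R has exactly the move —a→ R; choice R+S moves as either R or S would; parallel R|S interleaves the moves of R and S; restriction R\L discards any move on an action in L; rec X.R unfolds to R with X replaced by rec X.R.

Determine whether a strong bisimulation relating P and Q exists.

LTS(P): 3 reachable states
  u0 = rec X. c.c.X\{b,d}\{a,b,c} + (d.(X + X) + (0 + 0 + 0\{a,c,d}))\{d} → =c=> u1
  u1 = c.(rec X. c.c.X\{b,d}\{a,b,c} + (d.(X + X) + (0 + 0 + 0\{a,c,d}))\{d})\{b,d}\{a,b,c} → =c=> u2
  u2 = (rec X. c.c.X\{b,d}\{a,b,c} + (d.(X + X) + (0 + 0 + 0\{a,c,d}))\{d})\{b,d}\{a,b,c} → (no moves)
LTS(Q): 4 reachable states
  v0 = rec X. c.c.X\{b,d}\{a,b,c} + b.0 + (d.(X + X) + (0 + 0 + 0\{a,c,d}))\{d} → =b=> v1, =c=> v2
  v1 = 0 → (no moves)
  v2 = c.(rec X. c.c.X\{b,d}\{a,b,c} + b.0 + (d.(X + X) + (0 + 0 + 0\{a,c,d}))\{d})\{b,d}\{a,b,c} → =c=> v3
  v3 = (rec X. c.c.X\{b,d}\{a,b,c} + b.0 + (d.(X + X) + (0 + 0 + 0\{a,c,d}))\{d})\{b,d}\{a,b,c} → (no moves)
Partition-refinement fixed point:
  B0 = {u0}
  B1 = {u1, v2}
  B2 = {u2, v1, v3}
  B3 = {v0}
u0 ∈ B0, v0 ∈ B3 → different blocks

P ≁ Q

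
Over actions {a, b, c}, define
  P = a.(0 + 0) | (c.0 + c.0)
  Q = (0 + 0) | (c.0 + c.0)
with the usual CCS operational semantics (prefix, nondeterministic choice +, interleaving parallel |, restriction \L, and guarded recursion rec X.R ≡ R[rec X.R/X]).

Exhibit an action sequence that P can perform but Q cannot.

a

LTS(P): 4 reachable states
  p0 = a.(0 + 0) | (c.0 + c.0) ⊢ ··a··> p1, ··c··> p2
  p1 = (0 + 0) | (c.0 + c.0) ⊢ ··c··> p3
  p2 = a.(0 + 0) | 0 ⊢ ··a··> p3
  p3 = (0 + 0) | 0 ⊢ ∅
LTS(Q): 2 reachable states
  q0 = (0 + 0) | (c.0 + c.0) ⊢ ··c··> q1
  q1 = (0 + 0) | 0 ⊢ ∅
Trace ⟨a⟩ through P, begin at {p0}:
  step 1 (a): {p1}
  ✓ P
Trace ⟨a⟩ through Q, begin at {q0}:
  step 1 (a): no successor for Q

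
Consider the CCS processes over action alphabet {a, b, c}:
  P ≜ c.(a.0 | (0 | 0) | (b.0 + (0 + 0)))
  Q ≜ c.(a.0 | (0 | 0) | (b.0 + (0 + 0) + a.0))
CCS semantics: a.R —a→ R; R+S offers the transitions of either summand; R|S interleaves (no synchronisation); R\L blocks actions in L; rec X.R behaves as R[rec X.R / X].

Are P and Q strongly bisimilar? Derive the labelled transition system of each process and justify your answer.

P ≁ Q

LTS(P): 5 reachable states
  u0 = c.(a.0 | (0 | 0) | (b.0 + (0 + 0))) :: ··c··> u1
  u1 = a.0 | (0 | 0) | (b.0 + (0 + 0)) :: ··a··> u2, ··b··> u3
  u2 = 0 | (0 | 0) | (b.0 + (0 + 0)) :: ··b··> u4
  u3 = a.0 | (0 | 0) | 0 :: ··a··> u4
  u4 = 0 | (0 | 0) | 0 :: ∅
LTS(Q): 5 reachable states
  v0 = c.(a.0 | (0 | 0) | (b.0 + (0 + 0) + a.0)) :: ··c··> v1
  v1 = a.0 | (0 | 0) | (b.0 + (0 + 0) + a.0) :: ··a··> v2, ··a··> v3, ··b··> v3
  v2 = 0 | (0 | 0) | (b.0 + (0 + 0) + a.0) :: ··a··> v4, ··b··> v4
  v3 = a.0 | (0 | 0) | 0 :: ··a··> v4
  v4 = 0 | (0 | 0) | 0 :: ∅
Partition-refinement fixed point:
  B0 = {u0}
  B1 = {u1}
  B2 = {u2}
  B3 = {u4, v4}
  B4 = {u3, v3}
  B5 = {v0}
  B6 = {v1}
  B7 = {v2}
u0 ∈ B0, v0 ∈ B5 → different blocks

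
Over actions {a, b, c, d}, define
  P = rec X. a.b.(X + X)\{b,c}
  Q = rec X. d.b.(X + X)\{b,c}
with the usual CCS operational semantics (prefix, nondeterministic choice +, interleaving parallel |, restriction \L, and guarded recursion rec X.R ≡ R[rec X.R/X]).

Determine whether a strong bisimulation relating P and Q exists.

Reachable graph of P (4 states):
  s0 = rec X. a.b.(X + X)\{b,c} ⊢ -a-> s1
  s1 = b.((rec X. a.b.(X + X)\{b,c}) + (rec X. a.b.(X + X)\{b,c}))\{b,c} ⊢ -b-> s2
  s2 = ((rec X. a.b.(X + X)\{b,c}) + (rec X. a.b.(X + X)\{b,c}))\{b,c} ⊢ -a-> s3
  s3 = (b.((rec X. a.b.(X + X)\{b,c}) + (rec X. a.b.(X + X)\{b,c}))\{b,c})\{b,c} ⊢ stopped
Reachable graph of Q (4 states):
  t0 = rec X. d.b.(X + X)\{b,c} ⊢ -d-> t1
  t1 = b.((rec X. d.b.(X + X)\{b,c}) + (rec X. d.b.(X + X)\{b,c}))\{b,c} ⊢ -b-> t2
  t2 = ((rec X. d.b.(X + X)\{b,c}) + (rec X. d.b.(X + X)\{b,c}))\{b,c} ⊢ -d-> t3
  t3 = (b.((rec X. d.b.(X + X)\{b,c}) + (rec X. d.b.(X + X)\{b,c}))\{b,c})\{b,c} ⊢ stopped
Partition-refinement fixed point:
  B0 = {s0}
  B1 = {s1}
  B2 = {s2}
  B3 = {s3, t3}
  B4 = {t0}
  B5 = {t1}
  B6 = {t2}
s0 ∈ B0, t0 ∈ B4 → different blocks

P ≁ Q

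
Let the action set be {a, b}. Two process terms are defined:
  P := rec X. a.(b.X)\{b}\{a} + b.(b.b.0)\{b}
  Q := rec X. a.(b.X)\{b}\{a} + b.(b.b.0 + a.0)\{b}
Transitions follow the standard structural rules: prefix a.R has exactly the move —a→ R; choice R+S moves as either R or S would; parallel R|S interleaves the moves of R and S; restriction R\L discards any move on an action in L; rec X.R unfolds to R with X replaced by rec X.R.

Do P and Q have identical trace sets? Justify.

LTS(P): 3 reachable states
  s0 = rec X. a.(b.X)\{b}\{a} + b.(b.b.0)\{b} ⊢ =a=> s1, =b=> s2
  s1 = (b.(rec X. a.(b.X)\{b}\{a} + b.(b.b.0)\{b}))\{b}\{a} ⊢ (no moves)
  s2 = (b.b.0)\{b} ⊢ (no moves)
LTS(Q): 4 reachable states
  t0 = rec X. a.(b.X)\{b}\{a} + b.(b.b.0 + a.0)\{b} ⊢ =a=> t1, =b=> t2
  t1 = (b.(rec X. a.(b.X)\{b}\{a} + b.(b.b.0 + a.0)\{b}))\{b}\{a} ⊢ (no moves)
  t2 = (b.b.0 + a.0)\{b} ⊢ =a=> t3
  t3 = 0\{b} ⊢ (no moves)
Executing ba from Q (initial set {t0}):
  after b @ step 1: {t2}
  after a @ step 2: {t3}
  Q completes σ.
Executing ba from P (initial set {s0}):
  after b @ step 1: {s2}
  after a @ step 2: no successor for P

NO — witness ⟨ba⟩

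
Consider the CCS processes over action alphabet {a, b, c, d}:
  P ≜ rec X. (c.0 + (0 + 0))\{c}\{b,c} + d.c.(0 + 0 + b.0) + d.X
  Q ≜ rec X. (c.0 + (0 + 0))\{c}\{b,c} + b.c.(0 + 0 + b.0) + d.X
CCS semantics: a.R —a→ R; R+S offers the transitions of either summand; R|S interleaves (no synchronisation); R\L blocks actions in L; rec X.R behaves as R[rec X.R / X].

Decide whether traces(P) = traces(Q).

NO — witness ⟨dc⟩

LTS(P): 4 reachable states
  p0 = rec X. (c.0 + (0 + 0))\{c}\{b,c} + d.c.(0 + 0 + b.0) + d.X | --d--▸ p0, --d--▸ p1
  p1 = c.(0 + 0 + b.0) | --c--▸ p2
  p2 = 0 + 0 + b.0 | --b--▸ p3
  p3 = 0 | (no moves)
LTS(Q): 4 reachable states
  q0 = rec X. (c.0 + (0 + 0))\{c}\{b,c} + b.c.(0 + 0 + b.0) + d.X | --b--▸ q1, --d--▸ q0
  q1 = c.(0 + 0 + b.0) | --c--▸ q2
  q2 = 0 + 0 + b.0 | --b--▸ q3
  q3 = 0 | (no moves)
Trace ⟨dc⟩ through P, begin at {p0}:
  [1] d ⇒ {p0, p1}
  [2] c ⇒ {p2}
  ✓ P
Trace ⟨dc⟩ through Q, begin at {q0}:
  [1] d ⇒ {q0}
  [2] c ⇒ ∅  — Q cannot continue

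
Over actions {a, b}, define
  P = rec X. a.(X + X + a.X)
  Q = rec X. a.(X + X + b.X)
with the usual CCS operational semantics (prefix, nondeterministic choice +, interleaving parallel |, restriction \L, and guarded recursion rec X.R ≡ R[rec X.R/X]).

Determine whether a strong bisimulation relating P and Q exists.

P's transition system — 2 states:
  s0 = rec X. a.(X + X + a.X) | —a→ s1
  s1 = (rec X. a.(X + X + a.X)) + (rec X. a.(X + X + a.X)) + a.(rec X. a.(X + X + a.X)) | —a→ s0, —a→ s1
Q's transition system — 2 states:
  t0 = rec X. a.(X + X + b.X) | —a→ t1
  t1 = (rec X. a.(X + X + b.X)) + (rec X. a.(X + X + b.X)) + b.(rec X. a.(X + X + b.X)) | —a→ t1, —b→ t0
Partition-refinement fixed point:
  B0 = {s0, s1}
  B1 = {t0}
  B2 = {t1}
s0 ∈ B0, t0 ∈ B1 → different blocks

P ≁ Q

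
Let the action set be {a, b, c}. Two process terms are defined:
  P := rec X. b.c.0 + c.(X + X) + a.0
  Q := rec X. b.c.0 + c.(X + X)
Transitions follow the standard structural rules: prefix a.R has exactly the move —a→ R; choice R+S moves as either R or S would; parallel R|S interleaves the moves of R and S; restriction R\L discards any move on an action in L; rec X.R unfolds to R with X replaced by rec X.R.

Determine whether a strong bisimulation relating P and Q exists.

not bisimilar

P's transition system — 4 states:
  p0 = rec X. b.c.0 + c.(X + X) + a.0 :: -a-> p1, -b-> p2, -c-> p3
  p1 = 0 :: (no moves)
  p2 = c.0 :: -c-> p1
  p3 = (rec X. b.c.0 + c.(X + X) + a.0) + (rec X. b.c.0 + c.(X + X) + a.0) :: -a-> p1, -b-> p2, -c-> p3
Q's transition system — 4 states:
  q0 = rec X. b.c.0 + c.(X + X) :: -b-> q1, -c-> q2
  q1 = c.0 :: -c-> q3
  q2 = (rec X. b.c.0 + c.(X + X)) + (rec X. b.c.0 + c.(X + X)) :: -b-> q1, -c-> q2
  q3 = 0 :: (no moves)
Bisimilarity quotient blocks:
  B0 = {p0, p3}
  B1 = {p1, q3}
  B2 = {p2, q1}
  B3 = {q0, q2}
p0 ∈ B0, q0 ∈ B3 → different blocks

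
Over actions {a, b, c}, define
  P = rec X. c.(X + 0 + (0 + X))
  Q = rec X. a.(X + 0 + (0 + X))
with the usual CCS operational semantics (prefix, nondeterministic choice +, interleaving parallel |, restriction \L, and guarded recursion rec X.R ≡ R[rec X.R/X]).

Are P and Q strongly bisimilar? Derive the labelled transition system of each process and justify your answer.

LTS(P): 2 reachable states
  s0 = rec X. c.(X + 0 + (0 + X)) → ··c··> s1
  s1 = (rec X. c.(X + 0 + (0 + X))) + 0 + (0 + (rec X. c.(X + 0 + (0 + X)))) → ··c··> s1
LTS(Q): 2 reachable states
  t0 = rec X. a.(X + 0 + (0 + X)) → ··a··> t1
  t1 = (rec X. a.(X + 0 + (0 + X))) + 0 + (0 + (rec X. a.(X + 0 + (0 + X)))) → ··a··> t1
Bisimilarity quotient blocks:
  B0 = {s0, s1}
  B1 = {t0, t1}
s0 ∈ B0, t0 ∈ B1 → different blocks

P ≁ Q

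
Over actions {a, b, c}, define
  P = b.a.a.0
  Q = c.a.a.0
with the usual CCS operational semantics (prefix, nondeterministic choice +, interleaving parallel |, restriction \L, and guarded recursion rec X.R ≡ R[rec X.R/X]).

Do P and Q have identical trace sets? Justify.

trace-distinct — witness ⟨b⟩

Reachable graph of P (4 states):
  m0 = b.a.a.0 ⊢ —b→ m1
  m1 = a.a.0 ⊢ —a→ m2
  m2 = a.0 ⊢ —a→ m3
  m3 = 0 ⊢ (no moves)
Reachable graph of Q (4 states):
  n0 = c.a.a.0 ⊢ —c→ n1
  n1 = a.a.0 ⊢ —a→ n2
  n2 = a.0 ⊢ —a→ n3
  n3 = 0 ⊢ (no moves)
Trace ⟨b⟩ through P, begin at {m0}:
  step 1 (b): {m1}
  P completes σ.
Trace ⟨b⟩ through Q, begin at {n0}:
  step 1 (b): no successor for Q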